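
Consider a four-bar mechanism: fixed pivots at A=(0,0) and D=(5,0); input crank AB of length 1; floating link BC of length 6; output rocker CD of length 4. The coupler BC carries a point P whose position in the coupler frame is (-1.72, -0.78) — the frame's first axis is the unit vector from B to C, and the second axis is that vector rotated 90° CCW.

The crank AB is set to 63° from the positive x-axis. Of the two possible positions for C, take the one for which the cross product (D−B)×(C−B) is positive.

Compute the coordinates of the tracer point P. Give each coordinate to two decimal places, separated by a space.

-0.63 -0.66

A=(0,0), D=(5.00,0)
B = A + 1.00·(cos63°, sin63°) = (0.4540, 0.8910)
|BD| = 4.6325
circle(B,6.00) ∩ circle(D,4.00): a=4.4749, h=3.9969
  candidates: C₊=(5.6141,3.9526) cross=18.516; C₋=(4.0766,-3.8920) cross=-18.516
  mode + wants cross > 0 → take C=(5.6141,3.9526) (cross=18.516)
ex = (C−B)/|BC| = (0.8600,0.5103); ey = (-0.5103,0.8600)
P = B + -1.72·ex + -0.78·ey = (-0.6272,-0.6575)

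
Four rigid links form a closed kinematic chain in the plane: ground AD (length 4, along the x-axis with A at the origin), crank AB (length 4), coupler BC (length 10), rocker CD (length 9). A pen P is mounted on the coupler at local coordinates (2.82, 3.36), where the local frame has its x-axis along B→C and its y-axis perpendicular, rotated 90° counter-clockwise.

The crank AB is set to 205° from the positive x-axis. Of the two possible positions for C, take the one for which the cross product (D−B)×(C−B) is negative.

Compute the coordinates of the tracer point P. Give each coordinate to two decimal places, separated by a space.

0.75 -1.44

A=(0,0), D=(4.00,0)
B = A + 4.00·(cos205°, sin205°) = (-3.6252, -1.6905)
|BD| = 7.8104
circle(B,10.00) ∩ circle(D,9.00): a=5.1215, h=8.5890
  candidates: C₊=(-0.4841,7.8034) cross=67.083; C₋=(3.2339,-8.9673) cross=-67.083
  mode - wants cross < 0 → take C=(3.2339,-8.9673) (cross=-67.083)
ex = (C−B)/|BC| = (0.6859,-0.7277); ey = (0.7277,0.6859)
P = B + 2.82·ex + 3.36·ey = (0.7541,-1.4379)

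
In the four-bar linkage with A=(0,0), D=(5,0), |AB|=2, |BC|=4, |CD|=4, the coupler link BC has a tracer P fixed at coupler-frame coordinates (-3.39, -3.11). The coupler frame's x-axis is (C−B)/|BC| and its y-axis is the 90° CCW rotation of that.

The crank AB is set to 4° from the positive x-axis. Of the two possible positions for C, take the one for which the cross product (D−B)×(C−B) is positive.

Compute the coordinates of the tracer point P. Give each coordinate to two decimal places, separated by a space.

3.40 -4.24

A=(0,0), D=(5.00,0)
B = A + 2.00·(cos4°, sin4°) = (1.9951, 0.1395)
|BD| = 3.0081
circle(B,4.00) ∩ circle(D,4.00): a=1.5041, h=3.7065
  candidates: C₊=(3.6695,3.7722) cross=11.149; C₋=(3.3257,-3.6327) cross=-11.149
  mode + wants cross > 0 → take C=(3.6695,3.7722) (cross=11.149)
ex = (C−B)/|BC| = (0.4186,0.9082); ey = (-0.9082,0.4186)
P = B + -3.39·ex + -3.11·ey = (3.4006,-4.2410)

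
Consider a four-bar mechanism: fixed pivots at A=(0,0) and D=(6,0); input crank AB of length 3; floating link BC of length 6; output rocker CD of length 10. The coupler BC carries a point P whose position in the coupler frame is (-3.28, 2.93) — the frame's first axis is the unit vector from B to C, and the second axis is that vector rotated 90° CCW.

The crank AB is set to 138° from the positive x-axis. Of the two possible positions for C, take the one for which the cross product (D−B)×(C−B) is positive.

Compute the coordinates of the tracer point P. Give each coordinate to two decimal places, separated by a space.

A=(0,0), D=(6.00,0)
B = A + 3.00·(cos138°, sin138°) = (-2.2294, 2.0074)
|BD| = 8.4707
circle(B,6.00) ∩ circle(D,10.00): a=0.4576, h=5.9825
  candidates: C₊=(-0.3671,7.7110) cross=50.676; C₋=(-3.2026,-3.9132) cross=-50.676
  mode + wants cross > 0 → take C=(-0.3671,7.7110) (cross=50.676)
ex = (C−B)/|BC| = (0.3104,0.9506); ey = (-0.9506,0.3104)
P = B + -3.28·ex + 2.93·ey = (-6.0328,-0.2012)

-6.03 -0.20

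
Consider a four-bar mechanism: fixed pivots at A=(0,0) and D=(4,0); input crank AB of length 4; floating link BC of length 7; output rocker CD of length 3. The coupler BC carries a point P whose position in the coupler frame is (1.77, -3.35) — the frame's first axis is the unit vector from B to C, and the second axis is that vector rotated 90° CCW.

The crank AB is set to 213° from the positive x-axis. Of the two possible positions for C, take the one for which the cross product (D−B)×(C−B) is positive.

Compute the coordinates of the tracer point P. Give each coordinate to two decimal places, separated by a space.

0.14 -3.64

A=(0,0), D=(4.00,0)
B = A + 4.00·(cos213°, sin213°) = (-3.3547, -2.1786)
|BD| = 7.6706
circle(B,7.00) ∩ circle(D,3.00): a=6.4427, h=2.7372
  candidates: C₊=(2.0453,2.2757) cross=20.996; C₋=(3.6001,-2.9732) cross=-20.996
  mode + wants cross > 0 → take C=(2.0453,2.2757) (cross=20.996)
ex = (C−B)/|BC| = (0.7714,0.6363); ey = (-0.6363,0.7714)
P = B + 1.77·ex + -3.35·ey = (0.1424,-3.6365)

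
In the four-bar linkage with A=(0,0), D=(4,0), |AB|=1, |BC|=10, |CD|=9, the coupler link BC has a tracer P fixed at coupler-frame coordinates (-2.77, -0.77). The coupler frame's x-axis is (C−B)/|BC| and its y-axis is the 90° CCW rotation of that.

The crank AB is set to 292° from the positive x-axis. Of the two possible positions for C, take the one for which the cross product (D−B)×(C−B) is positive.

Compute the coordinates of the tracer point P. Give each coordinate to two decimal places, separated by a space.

A=(0,0), D=(4.00,0)
B = A + 1.00·(cos292°, sin292°) = (0.3746, -0.9272)
|BD| = 3.7421
circle(B,10.00) ∩ circle(D,9.00): a=4.4097, h=8.9752
  candidates: C₊=(2.4230,8.8608) cross=33.586; C₋=(6.8706,-8.5299) cross=-33.586
  mode + wants cross > 0 → take C=(2.4230,8.8608) (cross=33.586)
ex = (C−B)/|BC| = (0.2048,0.9788); ey = (-0.9788,0.2048)
P = B + -2.77·ex + -0.77·ey = (0.5609,-3.7962)

0.56 -3.80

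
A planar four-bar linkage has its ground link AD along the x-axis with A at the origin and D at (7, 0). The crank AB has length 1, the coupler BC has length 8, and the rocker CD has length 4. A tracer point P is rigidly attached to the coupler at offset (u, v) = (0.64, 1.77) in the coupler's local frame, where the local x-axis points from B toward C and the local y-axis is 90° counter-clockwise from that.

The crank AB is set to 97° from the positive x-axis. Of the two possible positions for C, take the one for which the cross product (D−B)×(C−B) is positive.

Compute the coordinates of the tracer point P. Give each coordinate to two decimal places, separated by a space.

-0.19 2.87

A=(0,0), D=(7.00,0)
B = A + 1.00·(cos97°, sin97°) = (-0.1219, 0.9925)
|BD| = 7.1907
circle(B,8.00) ∩ circle(D,4.00): a=6.9330, h=3.9917
  candidates: C₊=(7.2957,3.9891) cross=28.703; C₋=(6.1938,-3.9179) cross=-28.703
  mode + wants cross > 0 → take C=(7.2957,3.9891) (cross=28.703)
ex = (C−B)/|BC| = (0.9272,0.3746); ey = (-0.3746,0.9272)
P = B + 0.64·ex + 1.77·ey = (-0.1914,2.8734)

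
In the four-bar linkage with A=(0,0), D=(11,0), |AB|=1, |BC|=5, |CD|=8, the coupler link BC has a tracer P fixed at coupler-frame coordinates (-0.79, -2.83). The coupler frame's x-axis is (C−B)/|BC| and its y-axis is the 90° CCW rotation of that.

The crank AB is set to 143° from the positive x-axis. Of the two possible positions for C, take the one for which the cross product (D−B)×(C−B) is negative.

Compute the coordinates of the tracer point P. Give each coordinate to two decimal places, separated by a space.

A=(0,0), D=(11.00,0)
B = A + 1.00·(cos143°, sin143°) = (-0.7986, 0.6018)
|BD| = 11.8140
circle(B,5.00) ∩ circle(D,8.00): a=4.2564, h=2.6236
  candidates: C₊=(3.5859,3.0051) cross=30.995; C₋=(3.3186,-2.2352) cross=-30.995
  mode - wants cross < 0 → take C=(3.3186,-2.2352) (cross=-30.995)
ex = (C−B)/|BC| = (0.8234,-0.5674); ey = (0.5674,0.8234)
P = B + -0.79·ex + -2.83·ey = (-3.0549,-1.2803)

-3.05 -1.28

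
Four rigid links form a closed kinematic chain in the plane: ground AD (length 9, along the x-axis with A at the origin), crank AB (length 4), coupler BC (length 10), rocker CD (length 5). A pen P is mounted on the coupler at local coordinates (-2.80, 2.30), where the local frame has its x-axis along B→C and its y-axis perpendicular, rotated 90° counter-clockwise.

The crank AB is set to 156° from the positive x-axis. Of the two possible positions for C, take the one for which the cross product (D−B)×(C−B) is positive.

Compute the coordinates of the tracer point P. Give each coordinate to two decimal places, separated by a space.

-6.93 3.18

A=(0,0), D=(9.00,0)
B = A + 4.00·(cos156°, sin156°) = (-3.6542, 1.6269)
|BD| = 12.7583
circle(B,10.00) ∩ circle(D,5.00): a=9.3184, h=3.6286
  candidates: C₊=(6.0509,4.0377) cross=46.295; C₋=(5.1254,-3.1603) cross=-46.295
  mode + wants cross > 0 → take C=(6.0509,4.0377) (cross=46.295)
ex = (C−B)/|BC| = (0.9705,0.2411); ey = (-0.2411,0.9705)
P = B + -2.80·ex + 2.30·ey = (-6.9261,3.1841)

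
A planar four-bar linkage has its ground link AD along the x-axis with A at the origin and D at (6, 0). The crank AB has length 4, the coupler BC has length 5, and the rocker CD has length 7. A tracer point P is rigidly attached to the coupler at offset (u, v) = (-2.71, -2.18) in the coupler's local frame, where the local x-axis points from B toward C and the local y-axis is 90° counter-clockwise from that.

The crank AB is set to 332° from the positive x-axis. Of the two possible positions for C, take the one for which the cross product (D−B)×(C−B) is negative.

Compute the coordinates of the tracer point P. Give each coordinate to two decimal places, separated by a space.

0.93 0.43

A=(0,0), D=(6.00,0)
B = A + 4.00·(cos332°, sin332°) = (3.5318, -1.8779)
|BD| = 3.1014
circle(B,5.00) ∩ circle(D,7.00): a=-2.3186, h=4.4299
  candidates: C₊=(-0.9958,0.2437) cross=13.739; C₋=(4.3689,-6.8073) cross=-13.739
  mode - wants cross < 0 → take C=(4.3689,-6.8073) (cross=-13.739)
ex = (C−B)/|BC| = (0.1674,-0.9859); ey = (0.9859,0.1674)
P = B + -2.71·ex + -2.18·ey = (0.9288,0.4289)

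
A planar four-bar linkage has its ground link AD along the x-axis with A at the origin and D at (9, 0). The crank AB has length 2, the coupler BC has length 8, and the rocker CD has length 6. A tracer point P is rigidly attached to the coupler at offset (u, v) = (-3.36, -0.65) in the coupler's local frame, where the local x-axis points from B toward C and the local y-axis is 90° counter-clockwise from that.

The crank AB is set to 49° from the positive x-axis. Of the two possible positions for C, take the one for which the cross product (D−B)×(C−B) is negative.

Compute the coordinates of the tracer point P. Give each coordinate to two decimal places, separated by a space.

-1.12 3.92

A=(0,0), D=(9.00,0)
B = A + 2.00·(cos49°, sin49°) = (1.3121, 1.5094)
|BD| = 7.8347
circle(B,8.00) ∩ circle(D,6.00): a=5.7043, h=5.6090
  candidates: C₊=(7.9901,5.9144) cross=43.945; C₋=(5.8289,-5.0935) cross=-43.945
  mode - wants cross < 0 → take C=(5.8289,-5.0935) (cross=-43.945)
ex = (C−B)/|BC| = (0.5646,-0.8254); ey = (0.8254,0.5646)
P = B + -3.36·ex + -0.65·ey = (-1.1214,3.9157)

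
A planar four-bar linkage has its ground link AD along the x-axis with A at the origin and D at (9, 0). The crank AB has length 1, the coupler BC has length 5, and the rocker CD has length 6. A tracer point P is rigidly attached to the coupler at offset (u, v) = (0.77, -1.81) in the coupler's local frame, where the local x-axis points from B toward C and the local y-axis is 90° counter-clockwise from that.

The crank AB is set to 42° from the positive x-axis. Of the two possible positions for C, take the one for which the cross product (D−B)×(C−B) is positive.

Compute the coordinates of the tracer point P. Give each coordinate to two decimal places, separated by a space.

2.52 -0.18

A=(0,0), D=(9.00,0)
B = A + 1.00·(cos42°, sin42°) = (0.7431, 0.6691)
|BD| = 8.2839
circle(B,5.00) ∩ circle(D,6.00): a=3.4780, h=3.5921
  candidates: C₊=(4.5000,3.9686) cross=29.757; C₋=(3.9197,-3.1922) cross=-29.757
  mode + wants cross > 0 → take C=(4.5000,3.9686) (cross=29.757)
ex = (C−B)/|BC| = (0.7514,0.6599); ey = (-0.6599,0.7514)
P = B + 0.77·ex + -1.81·ey = (2.5161,-0.1827)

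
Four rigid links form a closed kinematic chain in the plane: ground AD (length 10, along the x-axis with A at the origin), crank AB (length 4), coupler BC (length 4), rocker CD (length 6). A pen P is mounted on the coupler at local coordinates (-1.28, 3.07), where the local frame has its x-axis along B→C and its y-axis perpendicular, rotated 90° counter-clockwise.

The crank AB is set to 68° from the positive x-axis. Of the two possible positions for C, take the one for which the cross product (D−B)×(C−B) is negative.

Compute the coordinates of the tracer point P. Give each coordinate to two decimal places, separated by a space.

3.06 6.64

A=(0,0), D=(10.00,0)
B = A + 4.00·(cos68°, sin68°) = (1.4984, 3.7087)
|BD| = 9.2753
circle(B,4.00) ∩ circle(D,6.00): a=3.5595, h=1.8248
  candidates: C₊=(5.4907,3.9580) cross=16.925; C₋=(4.0314,0.6129) cross=-16.925
  mode - wants cross < 0 → take C=(4.0314,0.6129) (cross=-16.925)
ex = (C−B)/|BC| = (0.6332,-0.7740); ey = (0.7740,0.6332)
P = B + -1.28·ex + 3.07·ey = (3.0639,6.6434)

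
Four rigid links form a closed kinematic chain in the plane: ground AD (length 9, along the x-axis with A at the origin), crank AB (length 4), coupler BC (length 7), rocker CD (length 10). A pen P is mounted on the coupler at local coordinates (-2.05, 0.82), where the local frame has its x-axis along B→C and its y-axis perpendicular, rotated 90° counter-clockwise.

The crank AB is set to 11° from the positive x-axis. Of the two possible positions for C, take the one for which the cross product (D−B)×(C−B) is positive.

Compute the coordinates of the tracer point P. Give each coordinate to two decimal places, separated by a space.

3.53 -1.41

A=(0,0), D=(9.00,0)
B = A + 4.00·(cos11°, sin11°) = (3.9265, 0.7632)
|BD| = 5.1306
circle(B,7.00) ∩ circle(D,10.00): a=-2.4049, h=6.5739
  candidates: C₊=(2.5263,7.6218) cross=33.728; C₋=(0.5704,-5.3798) cross=-33.728
  mode + wants cross > 0 → take C=(2.5263,7.6218) (cross=33.728)
ex = (C−B)/|BC| = (-0.2000,0.9798); ey = (-0.9798,-0.2000)
P = B + -2.05·ex + 0.82·ey = (3.5331,-1.4094)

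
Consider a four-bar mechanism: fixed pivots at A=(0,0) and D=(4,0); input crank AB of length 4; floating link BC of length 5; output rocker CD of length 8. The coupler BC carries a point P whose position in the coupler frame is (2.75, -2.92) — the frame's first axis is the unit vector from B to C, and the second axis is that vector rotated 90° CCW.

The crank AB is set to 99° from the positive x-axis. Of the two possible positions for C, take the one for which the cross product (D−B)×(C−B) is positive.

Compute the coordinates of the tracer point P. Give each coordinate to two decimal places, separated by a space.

3.37 4.28

A=(0,0), D=(4.00,0)
B = A + 4.00·(cos99°, sin99°) = (-0.6257, 3.9508)
|BD| = 6.0832
circle(B,5.00) ∩ circle(D,8.00): a=-0.1639, h=4.9973
  candidates: C₊=(2.4951,7.8572) cross=30.400; C₋=(-3.9959,0.2572) cross=-30.400
  mode + wants cross > 0 → take C=(2.4951,7.8572) (cross=30.400)
ex = (C−B)/|BC| = (0.6242,0.7813); ey = (-0.7813,0.6242)
P = B + 2.75·ex + -2.92·ey = (3.3721,4.2767)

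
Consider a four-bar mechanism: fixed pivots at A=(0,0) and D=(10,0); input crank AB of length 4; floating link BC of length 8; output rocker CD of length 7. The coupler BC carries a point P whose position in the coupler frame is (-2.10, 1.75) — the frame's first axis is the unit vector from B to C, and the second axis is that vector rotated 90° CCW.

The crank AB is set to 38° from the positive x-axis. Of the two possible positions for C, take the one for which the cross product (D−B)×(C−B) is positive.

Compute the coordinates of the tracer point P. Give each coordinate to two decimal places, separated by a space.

0.43 2.71

A=(0,0), D=(10.00,0)
B = A + 4.00·(cos38°, sin38°) = (3.1520, 2.4626)
|BD| = 7.2773
circle(B,8.00) ∩ circle(D,7.00): a=4.6693, h=6.4960
  candidates: C₊=(9.7441,6.9953) cross=47.273; C₋=(5.3476,-5.2302) cross=-47.273
  mode + wants cross > 0 → take C=(9.7441,6.9953) (cross=47.273)
ex = (C−B)/|BC| = (0.8240,0.5666); ey = (-0.5666,0.8240)
P = B + -2.10·ex + 1.75·ey = (0.4301,2.7148)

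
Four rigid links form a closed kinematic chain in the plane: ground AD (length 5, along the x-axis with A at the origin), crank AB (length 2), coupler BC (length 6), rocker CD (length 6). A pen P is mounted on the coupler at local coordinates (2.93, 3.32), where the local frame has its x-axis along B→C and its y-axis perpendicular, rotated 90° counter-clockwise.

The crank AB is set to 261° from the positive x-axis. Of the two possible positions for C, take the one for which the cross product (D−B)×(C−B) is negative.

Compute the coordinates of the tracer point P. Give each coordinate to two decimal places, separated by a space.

4.08 -1.42

A=(0,0), D=(5.00,0)
B = A + 2.00·(cos261°, sin261°) = (-0.3129, -1.9754)
|BD| = 5.6682
circle(B,6.00) ∩ circle(D,6.00): a=2.8341, h=5.2885
  candidates: C₊=(0.5005,3.9692) cross=29.976; C₋=(4.1866,-5.9446) cross=-29.976
  mode - wants cross < 0 → take C=(4.1866,-5.9446) (cross=-29.976)
ex = (C−B)/|BC| = (0.7499,-0.6615); ey = (0.6615,0.7499)
P = B + 2.93·ex + 3.32·ey = (4.0807,-1.4240)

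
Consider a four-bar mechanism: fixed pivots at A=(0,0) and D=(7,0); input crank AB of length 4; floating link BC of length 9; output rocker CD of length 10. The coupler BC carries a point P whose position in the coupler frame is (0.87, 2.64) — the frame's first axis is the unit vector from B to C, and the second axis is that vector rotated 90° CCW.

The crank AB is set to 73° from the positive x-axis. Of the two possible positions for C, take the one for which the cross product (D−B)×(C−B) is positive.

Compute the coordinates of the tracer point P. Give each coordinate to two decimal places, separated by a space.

0.00 6.35

A=(0,0), D=(7.00,0)
B = A + 4.00·(cos73°, sin73°) = (1.1695, 3.8252)
|BD| = 6.9733
circle(B,9.00) ∩ circle(D,10.00): a=2.1243, h=8.7457
  candidates: C₊=(7.7431,9.9723) cross=60.987; C₋=(-1.8518,-4.6525) cross=-60.987
  mode + wants cross > 0 → take C=(7.7431,9.9723) (cross=60.987)
ex = (C−B)/|BC| = (0.7304,0.6830); ey = (-0.6830,0.7304)
P = B + 0.87·ex + 2.64·ey = (0.0018,6.3477)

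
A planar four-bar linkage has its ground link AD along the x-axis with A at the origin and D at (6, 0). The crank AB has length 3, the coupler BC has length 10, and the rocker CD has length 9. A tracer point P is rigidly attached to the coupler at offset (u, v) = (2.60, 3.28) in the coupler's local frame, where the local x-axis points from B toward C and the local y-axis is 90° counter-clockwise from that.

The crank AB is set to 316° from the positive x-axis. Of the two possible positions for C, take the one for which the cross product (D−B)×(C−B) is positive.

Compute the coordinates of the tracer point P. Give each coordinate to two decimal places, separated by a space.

A=(0,0), D=(6.00,0)
B = A + 3.00·(cos316°, sin316°) = (2.1580, -2.0840)
|BD| = 4.3708
circle(B,10.00) ∩ circle(D,9.00): a=4.3589, h=9.0000
  candidates: C₊=(1.6984,7.9055) cross=39.337; C₋=(10.2807,-7.9168) cross=-39.337
  mode + wants cross > 0 → take C=(1.6984,7.9055) (cross=39.337)
ex = (C−B)/|BC| = (-0.0460,0.9989); ey = (-0.9989,-0.0460)
P = B + 2.60·ex + 3.28·ey = (-1.2380,0.3625)

-1.24 0.36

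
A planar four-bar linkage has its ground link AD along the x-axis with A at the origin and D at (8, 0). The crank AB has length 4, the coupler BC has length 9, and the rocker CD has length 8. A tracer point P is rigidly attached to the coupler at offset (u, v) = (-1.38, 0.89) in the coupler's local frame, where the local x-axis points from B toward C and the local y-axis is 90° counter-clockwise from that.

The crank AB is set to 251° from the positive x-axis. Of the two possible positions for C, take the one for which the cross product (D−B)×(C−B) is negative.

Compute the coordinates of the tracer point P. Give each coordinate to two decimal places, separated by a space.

-2.12 -2.36

A=(0,0), D=(8.00,0)
B = A + 4.00·(cos251°, sin251°) = (-1.3023, -3.7821)
|BD| = 10.0417
circle(B,9.00) ∩ circle(D,8.00): a=5.8673, h=6.8245
  candidates: C₊=(1.5626,4.7498) cross=68.530; C₋=(6.7034,-7.8942) cross=-68.530
  mode - wants cross < 0 → take C=(6.7034,-7.8942) (cross=-68.530)
ex = (C−B)/|BC| = (0.8895,-0.4569); ey = (0.4569,0.8895)
P = B + -1.38·ex + 0.89·ey = (-2.1232,-2.3599)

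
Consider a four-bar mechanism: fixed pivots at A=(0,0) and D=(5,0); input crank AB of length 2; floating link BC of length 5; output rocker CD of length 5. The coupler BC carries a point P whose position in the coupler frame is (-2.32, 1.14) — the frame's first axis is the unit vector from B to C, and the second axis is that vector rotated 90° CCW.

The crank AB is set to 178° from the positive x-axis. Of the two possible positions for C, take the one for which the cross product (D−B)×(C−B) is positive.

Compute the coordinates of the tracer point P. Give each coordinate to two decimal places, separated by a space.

-4.45 -0.76

A=(0,0), D=(5.00,0)
B = A + 2.00·(cos178°, sin178°) = (-1.9988, 0.0698)
|BD| = 6.9991
circle(B,5.00) ∩ circle(D,5.00): a=3.4996, h=3.5711
  candidates: C₊=(1.5362,3.6059) cross=24.995; C₋=(1.4650,-3.5361) cross=-24.995
  mode + wants cross > 0 → take C=(1.5362,3.6059) (cross=24.995)
ex = (C−B)/|BC| = (0.7070,0.7072); ey = (-0.7072,0.7070)
P = B + -2.32·ex + 1.14·ey = (-4.4452,-0.7650)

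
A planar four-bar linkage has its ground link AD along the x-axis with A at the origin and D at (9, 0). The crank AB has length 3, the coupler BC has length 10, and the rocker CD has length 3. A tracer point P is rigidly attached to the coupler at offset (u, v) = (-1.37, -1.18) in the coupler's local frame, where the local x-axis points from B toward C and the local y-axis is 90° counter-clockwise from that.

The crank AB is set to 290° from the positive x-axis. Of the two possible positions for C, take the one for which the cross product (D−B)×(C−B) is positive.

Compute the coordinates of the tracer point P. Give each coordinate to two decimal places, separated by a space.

0.60 -4.58

A=(0,0), D=(9.00,0)
B = A + 3.00·(cos290°, sin290°) = (1.0261, -2.8191)
|BD| = 8.4576
circle(B,10.00) ∩ circle(D,3.00): a=9.6086, h=2.7704
  candidates: C₊=(9.1617,2.9956) cross=23.431; C₋=(11.0086,-2.2283) cross=-23.431
  mode + wants cross > 0 → take C=(9.1617,2.9956) (cross=23.431)
ex = (C−B)/|BC| = (0.8136,0.5815); ey = (-0.5815,0.8136)
P = B + -1.37·ex + -1.18·ey = (0.5976,-4.5757)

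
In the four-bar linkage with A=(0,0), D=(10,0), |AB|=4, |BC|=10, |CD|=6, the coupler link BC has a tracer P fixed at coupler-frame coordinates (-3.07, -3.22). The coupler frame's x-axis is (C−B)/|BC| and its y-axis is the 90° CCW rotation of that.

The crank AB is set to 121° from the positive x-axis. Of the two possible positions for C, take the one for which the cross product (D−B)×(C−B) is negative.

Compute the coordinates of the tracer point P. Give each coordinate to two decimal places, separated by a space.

A=(0,0), D=(10.00,0)
B = A + 4.00·(cos121°, sin121°) = (-2.0602, 3.4287)
|BD| = 12.5381
circle(B,10.00) ∩ circle(D,6.00): a=8.8213, h=4.7101
  candidates: C₊=(7.7129,5.5470) cross=59.056; C₋=(5.1368,-3.5142) cross=-59.056
  mode - wants cross < 0 → take C=(5.1368,-3.5142) (cross=-59.056)
ex = (C−B)/|BC| = (0.7197,-0.6943); ey = (0.6943,0.7197)
P = B + -3.07·ex + -3.22·ey = (-6.5052,3.2427)

-6.51 3.24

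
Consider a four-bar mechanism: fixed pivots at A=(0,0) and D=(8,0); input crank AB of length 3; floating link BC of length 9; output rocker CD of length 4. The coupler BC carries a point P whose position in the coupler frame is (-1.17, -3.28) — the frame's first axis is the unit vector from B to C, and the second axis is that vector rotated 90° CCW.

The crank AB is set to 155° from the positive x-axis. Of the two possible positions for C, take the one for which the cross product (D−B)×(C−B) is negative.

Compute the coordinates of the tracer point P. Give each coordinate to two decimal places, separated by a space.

-5.28 -1.09

A=(0,0), D=(8.00,0)
B = A + 3.00·(cos155°, sin155°) = (-2.7189, 1.2679)
|BD| = 10.7936
circle(B,9.00) ∩ circle(D,4.00): a=8.4079, h=3.2106
  candidates: C₊=(6.0079,3.4686) cross=34.654; C₋=(5.2536,-2.9081) cross=-34.654
  mode - wants cross < 0 → take C=(5.2536,-2.9081) (cross=-34.654)
ex = (C−B)/|BC| = (0.8858,-0.4640); ey = (0.4640,0.8858)
P = B + -1.17·ex + -3.28·ey = (-5.2773,-1.0948)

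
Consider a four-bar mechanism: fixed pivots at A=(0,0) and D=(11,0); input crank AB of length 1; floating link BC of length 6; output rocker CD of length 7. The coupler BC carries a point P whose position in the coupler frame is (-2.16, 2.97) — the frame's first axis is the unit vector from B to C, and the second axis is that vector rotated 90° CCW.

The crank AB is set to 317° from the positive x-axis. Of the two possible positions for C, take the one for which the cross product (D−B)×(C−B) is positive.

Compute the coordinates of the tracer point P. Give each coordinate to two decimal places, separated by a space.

-2.90 -0.11

A=(0,0), D=(11.00,0)
B = A + 1.00·(cos317°, sin317°) = (0.7314, -0.6820)
|BD| = 10.2913
circle(B,6.00) ∩ circle(D,7.00): a=4.5140, h=3.9527
  candidates: C₊=(4.9735,3.5611) cross=40.678; C₋=(5.4974,-4.3268) cross=-40.678
  mode + wants cross > 0 → take C=(4.9735,3.5611) (cross=40.678)
ex = (C−B)/|BC| = (0.7070,0.7072); ey = (-0.7072,0.7070)
P = B + -2.16·ex + 2.97·ey = (-2.8962,-0.1096)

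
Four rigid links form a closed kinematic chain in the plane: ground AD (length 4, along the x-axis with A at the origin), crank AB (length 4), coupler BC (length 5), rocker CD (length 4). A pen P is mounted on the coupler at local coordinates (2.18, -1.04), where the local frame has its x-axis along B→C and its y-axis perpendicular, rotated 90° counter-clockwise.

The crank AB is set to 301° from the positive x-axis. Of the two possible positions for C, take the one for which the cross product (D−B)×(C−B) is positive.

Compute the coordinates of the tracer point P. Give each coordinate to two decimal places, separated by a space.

A=(0,0), D=(4.00,0)
B = A + 4.00·(cos301°, sin301°) = (2.0602, -3.4287)
|BD| = 3.9394
circle(B,5.00) ∩ circle(D,4.00): a=3.1120, h=3.9135
  candidates: C₊=(0.1864,1.2070) cross=15.417; C₋=(6.9987,-2.6472) cross=-15.417
  mode + wants cross > 0 → take C=(0.1864,1.2070) (cross=15.417)
ex = (C−B)/|BC| = (-0.3747,0.9271); ey = (-0.9271,-0.3747)
P = B + 2.18·ex + -1.04·ey = (2.2074,-1.0178)

2.21 -1.02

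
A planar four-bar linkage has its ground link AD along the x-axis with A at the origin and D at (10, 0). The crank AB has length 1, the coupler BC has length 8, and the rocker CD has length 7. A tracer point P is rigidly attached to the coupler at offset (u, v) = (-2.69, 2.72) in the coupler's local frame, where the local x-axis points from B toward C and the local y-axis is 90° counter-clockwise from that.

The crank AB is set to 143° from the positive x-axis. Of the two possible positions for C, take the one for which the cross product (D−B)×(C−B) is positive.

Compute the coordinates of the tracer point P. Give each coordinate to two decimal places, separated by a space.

A=(0,0), D=(10.00,0)
B = A + 1.00·(cos143°, sin143°) = (-0.7986, 0.6018)
|BD| = 10.8154
circle(B,8.00) ∩ circle(D,7.00): a=6.1012, h=5.1745
  candidates: C₊=(5.5810,5.4289) cross=55.965; C₋=(5.0051,-4.9042) cross=-55.965
  mode + wants cross > 0 → take C=(5.5810,5.4289) (cross=55.965)
ex = (C−B)/|BC| = (0.7975,0.6034); ey = (-0.6034,0.7975)
P = B + -2.69·ex + 2.72·ey = (-4.5850,1.1478)

-4.58 1.15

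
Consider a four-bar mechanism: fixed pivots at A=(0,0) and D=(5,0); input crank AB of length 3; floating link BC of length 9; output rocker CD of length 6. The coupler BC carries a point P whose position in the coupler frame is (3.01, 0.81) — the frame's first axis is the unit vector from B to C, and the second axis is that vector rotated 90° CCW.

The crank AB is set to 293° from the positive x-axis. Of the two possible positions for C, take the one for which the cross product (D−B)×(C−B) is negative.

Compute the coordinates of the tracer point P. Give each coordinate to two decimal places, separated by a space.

4.21 -2.05

A=(0,0), D=(5.00,0)
B = A + 3.00·(cos293°, sin293°) = (1.1722, -2.7615)
|BD| = 4.7200
circle(B,9.00) ∩ circle(D,6.00): a=7.1270, h=5.4960
  candidates: C₊=(3.7365,5.8654) cross=25.941; C₋=(10.1676,-3.0489) cross=-25.941
  mode - wants cross < 0 → take C=(10.1676,-3.0489) (cross=-25.941)
ex = (C−B)/|BC| = (0.9995,-0.0319); ey = (0.0319,0.9995)
P = B + 3.01·ex + 0.81·ey = (4.2065,-2.0480)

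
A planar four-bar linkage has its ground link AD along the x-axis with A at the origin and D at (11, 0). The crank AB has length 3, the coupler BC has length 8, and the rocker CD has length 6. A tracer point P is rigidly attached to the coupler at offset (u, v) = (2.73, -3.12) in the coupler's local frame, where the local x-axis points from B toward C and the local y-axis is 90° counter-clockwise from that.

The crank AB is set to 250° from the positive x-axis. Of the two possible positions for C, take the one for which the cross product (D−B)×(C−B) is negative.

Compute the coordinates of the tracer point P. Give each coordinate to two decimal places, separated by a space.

1.07 -6.39

A=(0,0), D=(11.00,0)
B = A + 3.00·(cos250°, sin250°) = (-1.0261, -2.8191)
|BD| = 12.3521
circle(B,8.00) ∩ circle(D,6.00): a=7.3094, h=3.2515
  candidates: C₊=(5.3484,2.0148) cross=40.162; C₋=(6.8325,-4.3165) cross=-40.162
  mode - wants cross < 0 → take C=(6.8325,-4.3165) (cross=-40.162)
ex = (C−B)/|BC| = (0.9823,-0.1872); ey = (0.1872,0.9823)
P = B + 2.73·ex + -3.12·ey = (1.0717,-6.3949)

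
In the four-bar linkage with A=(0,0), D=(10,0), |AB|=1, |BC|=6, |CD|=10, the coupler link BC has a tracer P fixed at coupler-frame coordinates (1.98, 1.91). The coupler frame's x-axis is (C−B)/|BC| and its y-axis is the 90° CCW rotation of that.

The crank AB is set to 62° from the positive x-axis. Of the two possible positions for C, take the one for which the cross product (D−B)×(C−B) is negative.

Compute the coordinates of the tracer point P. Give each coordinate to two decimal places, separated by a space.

A=(0,0), D=(10.00,0)
B = A + 1.00·(cos62°, sin62°) = (0.4695, 0.8829)
|BD| = 9.5713
circle(B,6.00) ∩ circle(D,10.00): a=1.4424, h=5.8241
  candidates: C₊=(2.4429,6.5491) cross=55.744; C₋=(1.3684,-5.0493) cross=-55.744
  mode - wants cross < 0 → take C=(1.3684,-5.0493) (cross=-55.744)
ex = (C−B)/|BC| = (0.1498,-0.9887); ey = (0.9887,0.1498)
P = B + 1.98·ex + 1.91·ey = (2.6546,-0.7885)

2.65 -0.79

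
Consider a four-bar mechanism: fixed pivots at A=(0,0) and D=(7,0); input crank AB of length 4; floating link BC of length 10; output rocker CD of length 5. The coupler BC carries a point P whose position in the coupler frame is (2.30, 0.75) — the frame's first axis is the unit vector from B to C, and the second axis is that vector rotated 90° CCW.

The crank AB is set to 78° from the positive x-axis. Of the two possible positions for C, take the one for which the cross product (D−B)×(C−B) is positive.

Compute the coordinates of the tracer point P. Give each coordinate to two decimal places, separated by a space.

3.18 4.51

A=(0,0), D=(7.00,0)
B = A + 4.00·(cos78°, sin78°) = (0.8316, 3.9126)
|BD| = 7.3046
circle(B,10.00) ∩ circle(D,5.00): a=8.7861, h=4.7755
  candidates: C₊=(10.8089,3.2391) cross=34.883; C₋=(5.6931,-4.8262) cross=-34.883
  mode + wants cross > 0 → take C=(10.8089,3.2391) (cross=34.883)
ex = (C−B)/|BC| = (0.9977,-0.0673); ey = (0.0673,0.9977)
P = B + 2.30·ex + 0.75·ey = (3.1769,4.5060)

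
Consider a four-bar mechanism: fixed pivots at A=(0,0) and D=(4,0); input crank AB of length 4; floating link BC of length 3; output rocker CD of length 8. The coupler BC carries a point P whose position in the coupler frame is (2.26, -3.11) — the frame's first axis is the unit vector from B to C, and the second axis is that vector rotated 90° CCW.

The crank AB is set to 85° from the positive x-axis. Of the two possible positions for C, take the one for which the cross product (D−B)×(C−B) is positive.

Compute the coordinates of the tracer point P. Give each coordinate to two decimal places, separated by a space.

A=(0,0), D=(4.00,0)
B = A + 4.00·(cos85°, sin85°) = (0.3486, 3.9848)
|BD| = 5.4047
circle(B,3.00) ∩ circle(D,8.00): a=-2.3858, h=1.8188
  candidates: C₊=(0.0778,6.9725) cross=9.830; C₋=(-2.6041,4.5150) cross=-9.830
  mode + wants cross > 0 → take C=(0.0778,6.9725) (cross=9.830)
ex = (C−B)/|BC| = (-0.0903,0.9959); ey = (-0.9959,-0.0903)
P = B + 2.26·ex + -3.11·ey = (3.2419,6.5163)

3.24 6.52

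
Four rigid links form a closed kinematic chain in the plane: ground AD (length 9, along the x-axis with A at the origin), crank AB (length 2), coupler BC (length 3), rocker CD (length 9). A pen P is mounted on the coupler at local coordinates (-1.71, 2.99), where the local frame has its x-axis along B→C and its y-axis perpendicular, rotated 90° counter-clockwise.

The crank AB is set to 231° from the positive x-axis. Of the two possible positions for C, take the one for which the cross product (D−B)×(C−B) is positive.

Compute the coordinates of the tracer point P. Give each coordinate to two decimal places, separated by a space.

-4.70 -1.76

A=(0,0), D=(9.00,0)
B = A + 2.00·(cos231°, sin231°) = (-1.2586, -1.5543)
|BD| = 10.3757
circle(B,3.00) ∩ circle(D,9.00): a=1.7182, h=2.4592
  candidates: C₊=(0.0718,1.1346) cross=25.516; C₋=(0.8086,-3.7284) cross=-25.516
  mode + wants cross > 0 → take C=(0.0718,1.1346) (cross=25.516)
ex = (C−B)/|BC| = (0.4435,0.8963); ey = (-0.8963,0.4435)
P = B + -1.71·ex + 2.99·ey = (-4.6969,-1.7609)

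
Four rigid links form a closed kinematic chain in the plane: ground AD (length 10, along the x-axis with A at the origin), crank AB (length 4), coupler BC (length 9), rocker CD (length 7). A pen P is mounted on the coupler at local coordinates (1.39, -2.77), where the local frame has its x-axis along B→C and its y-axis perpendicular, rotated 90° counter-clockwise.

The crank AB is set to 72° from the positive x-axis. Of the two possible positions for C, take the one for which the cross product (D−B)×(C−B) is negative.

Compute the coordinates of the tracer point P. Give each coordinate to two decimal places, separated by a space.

-0.80 1.47

A=(0,0), D=(10.00,0)
B = A + 4.00·(cos72°, sin72°) = (1.2361, 3.8042)
|BD| = 9.5540
circle(B,9.00) ∩ circle(D,7.00): a=6.4517, h=6.2750
  candidates: C₊=(9.6528,6.9914) cross=59.951; C₋=(4.6556,-4.5208) cross=-59.951
  mode - wants cross < 0 → take C=(4.6556,-4.5208) (cross=-59.951)
ex = (C−B)/|BC| = (0.3800,-0.9250); ey = (0.9250,0.3800)
P = B + 1.39·ex + -2.77·ey = (-0.7981,1.4660)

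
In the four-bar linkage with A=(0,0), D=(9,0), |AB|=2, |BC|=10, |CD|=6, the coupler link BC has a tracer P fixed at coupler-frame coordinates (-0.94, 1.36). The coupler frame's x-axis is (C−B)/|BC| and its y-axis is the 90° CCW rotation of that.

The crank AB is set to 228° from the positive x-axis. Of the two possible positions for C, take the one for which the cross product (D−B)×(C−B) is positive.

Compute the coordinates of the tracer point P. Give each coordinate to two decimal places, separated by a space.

A=(0,0), D=(9.00,0)
B = A + 2.00·(cos228°, sin228°) = (-1.3383, -1.4863)
|BD| = 10.4446
circle(B,10.00) ∩ circle(D,6.00): a=8.2861, h=5.5983
  candidates: C₊=(6.0668,5.2342) cross=58.472; C₋=(7.6601,-5.8485) cross=-58.472
  mode + wants cross > 0 → take C=(6.0668,5.2342) (cross=58.472)
ex = (C−B)/|BC| = (0.7405,0.6720); ey = (-0.6720,0.7405)
P = B + -0.94·ex + 1.36·ey = (-2.9483,-1.1109)

-2.95 -1.11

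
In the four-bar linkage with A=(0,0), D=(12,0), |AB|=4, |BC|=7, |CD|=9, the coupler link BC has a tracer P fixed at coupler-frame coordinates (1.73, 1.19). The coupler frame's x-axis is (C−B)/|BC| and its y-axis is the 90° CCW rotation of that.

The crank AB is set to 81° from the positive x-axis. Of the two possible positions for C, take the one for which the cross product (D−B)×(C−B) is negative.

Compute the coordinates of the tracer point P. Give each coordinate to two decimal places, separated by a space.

A=(0,0), D=(12.00,0)
B = A + 4.00·(cos81°, sin81°) = (0.6257, 3.9508)
|BD| = 12.0409
circle(B,7.00) ∩ circle(D,9.00): a=4.6916, h=5.1951
  candidates: C₊=(6.7622,7.3188) cross=62.553; C₋=(3.3531,-2.4961) cross=-62.553
  mode - wants cross < 0 → take C=(3.3531,-2.4961) (cross=-62.553)
ex = (C−B)/|BC| = (0.3896,-0.9210); ey = (0.9210,0.3896)
P = B + 1.73·ex + 1.19·ey = (2.3957,2.8211)

2.40 2.82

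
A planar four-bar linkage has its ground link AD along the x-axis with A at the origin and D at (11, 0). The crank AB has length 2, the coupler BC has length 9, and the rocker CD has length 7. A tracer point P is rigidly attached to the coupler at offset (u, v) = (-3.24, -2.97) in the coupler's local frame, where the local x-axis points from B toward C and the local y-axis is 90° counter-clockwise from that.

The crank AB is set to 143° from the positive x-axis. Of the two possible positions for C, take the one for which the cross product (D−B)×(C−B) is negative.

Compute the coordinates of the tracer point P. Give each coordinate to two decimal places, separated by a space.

-5.98 0.85

A=(0,0), D=(11.00,0)
B = A + 2.00·(cos143°, sin143°) = (-1.5973, 1.2036)
|BD| = 12.6546
circle(B,9.00) ∩ circle(D,7.00): a=7.5917, h=4.8339
  candidates: C₊=(6.4198,5.2935) cross=61.171; C₋=(5.5002,-4.3304) cross=-61.171
  mode - wants cross < 0 → take C=(5.5002,-4.3304) (cross=-61.171)
ex = (C−B)/|BC| = (0.7886,-0.6149); ey = (0.6149,0.7886)
P = B + -3.24·ex + -2.97·ey = (-5.9786,0.8537)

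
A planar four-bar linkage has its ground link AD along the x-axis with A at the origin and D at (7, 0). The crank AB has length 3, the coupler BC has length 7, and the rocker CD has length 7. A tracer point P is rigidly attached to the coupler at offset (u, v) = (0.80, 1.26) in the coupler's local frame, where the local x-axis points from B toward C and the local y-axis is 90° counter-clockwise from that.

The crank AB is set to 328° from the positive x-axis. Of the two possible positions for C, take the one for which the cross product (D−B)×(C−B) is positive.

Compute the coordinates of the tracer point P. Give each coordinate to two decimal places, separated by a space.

A=(0,0), D=(7.00,0)
B = A + 3.00·(cos328°, sin328°) = (2.5441, -1.5898)
|BD| = 4.7310
circle(B,7.00) ∩ circle(D,7.00): a=2.3655, h=6.5882
  candidates: C₊=(2.5582,5.4102) cross=31.169; C₋=(6.9859,-7.0000) cross=-31.169
  mode + wants cross > 0 → take C=(2.5582,5.4102) (cross=31.169)
ex = (C−B)/|BC| = (0.0020,1.0000); ey = (-1.0000,0.0020)
P = B + 0.80·ex + 1.26·ey = (1.2858,-0.7872)

1.29 -0.79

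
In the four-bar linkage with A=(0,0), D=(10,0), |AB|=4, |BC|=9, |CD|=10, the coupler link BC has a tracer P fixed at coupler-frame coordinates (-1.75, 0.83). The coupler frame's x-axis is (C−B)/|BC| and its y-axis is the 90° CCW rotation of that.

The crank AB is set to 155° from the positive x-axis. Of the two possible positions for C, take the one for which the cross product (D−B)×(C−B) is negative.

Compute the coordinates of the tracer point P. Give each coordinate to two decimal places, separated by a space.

A=(0,0), D=(10.00,0)
B = A + 4.00·(cos155°, sin155°) = (-3.6252, 1.6905)
|BD| = 13.7297
circle(B,9.00) ∩ circle(D,10.00): a=6.1729, h=6.5494
  candidates: C₊=(3.3071,7.4300) cross=89.922; C₋=(1.6943,-5.5692) cross=-89.922
  mode - wants cross < 0 → take C=(1.6943,-5.5692) (cross=-89.922)
ex = (C−B)/|BC| = (0.5911,-0.8066); ey = (0.8066,0.5911)
P = B + -1.75·ex + 0.83·ey = (-3.9901,3.5927)

-3.99 3.59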